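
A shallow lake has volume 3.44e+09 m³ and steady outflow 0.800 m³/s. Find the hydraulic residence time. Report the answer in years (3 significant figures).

136 yr

Q = 0.800 m³/s × 3.156e+07 s/yr = 2.525e+07 m³/yr.
Hydraulic residence time τ = V/Q = 3.44e+09/2.525e+07 = 136.3 yr.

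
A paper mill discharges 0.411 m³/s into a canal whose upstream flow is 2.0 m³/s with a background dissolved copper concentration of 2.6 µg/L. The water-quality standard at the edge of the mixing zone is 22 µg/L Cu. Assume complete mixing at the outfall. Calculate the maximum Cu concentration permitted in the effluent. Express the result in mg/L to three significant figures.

2.6 µg/L = 0.0026 mg/L.
22 µg/L = 0.022 mg/L.
Mass balance: 0.022·2.411 = 0.411·Cₑ + 2·0.0026.
Cₑ = (0.05304 − 0.0052) / 0.411 = 0.1164 mg/L.

0.116 mg/L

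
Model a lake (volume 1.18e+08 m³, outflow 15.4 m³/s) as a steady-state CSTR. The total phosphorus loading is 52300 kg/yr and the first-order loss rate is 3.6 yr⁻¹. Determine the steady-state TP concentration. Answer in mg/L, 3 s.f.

0.0574 mg/L

Outflow Q = 15.4 m³/s × 3.156e+07 s/yr = 4.86e+08 m³/yr.
Steady-state CSTR mass balance: W = Q·C + k·V·C, so C = W/(Q + kV).
Q + kV = 4.86e+08 + 3.6·1.18e+08 = 9.108e+08 m³/yr.
C = 52300/9.108e+08 = 5.742e-05 kg/m³ = 0.05742 mg/L.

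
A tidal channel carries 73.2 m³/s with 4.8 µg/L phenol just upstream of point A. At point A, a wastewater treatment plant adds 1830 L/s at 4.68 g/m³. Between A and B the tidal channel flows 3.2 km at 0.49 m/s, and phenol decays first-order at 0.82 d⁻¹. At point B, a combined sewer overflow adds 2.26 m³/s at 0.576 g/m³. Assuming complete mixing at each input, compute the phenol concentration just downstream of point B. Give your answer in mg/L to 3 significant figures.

4.8 µg/L = 0.0048 mg/L.
1830 L/s = 1.83 m³/s.
After input A: C = (73.2·0.0048 + 1.83·4.68) / 75.03 = 0.1188 mg/L.
Over the 3.2 km reach to input B (t = 6531 s = 0.07559 d), decay gives C = 0.1188·exp(−0.82·0.07559) = 0.1117 mg/L.
After input B: C = (75.03·0.1117 + 2.26·0.576) / 77.29 = 0.1253 mg/L.

0.125 mg/L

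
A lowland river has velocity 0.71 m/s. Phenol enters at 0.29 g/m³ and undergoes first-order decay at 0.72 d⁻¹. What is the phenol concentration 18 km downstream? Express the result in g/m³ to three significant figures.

Travel time t = 18 km / 0.71 m/s = 1.8e+04/0.71 = 2.535e+04 s = 0.2934 d.
First-order decay: C = 0.29·exp(−0.72·0.2934) = 0.29·0.8096 = 0.2348 g/m³.

0.235 g/m³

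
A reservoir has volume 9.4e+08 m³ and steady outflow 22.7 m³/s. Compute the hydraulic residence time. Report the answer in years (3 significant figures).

Q = 22.7 m³/s × 3.156e+07 s/yr = 7.164e+08 m³/yr.
Hydraulic residence time τ = V/Q = 9.4e+08/7.164e+08 = 1.312 yr.

1.31 yr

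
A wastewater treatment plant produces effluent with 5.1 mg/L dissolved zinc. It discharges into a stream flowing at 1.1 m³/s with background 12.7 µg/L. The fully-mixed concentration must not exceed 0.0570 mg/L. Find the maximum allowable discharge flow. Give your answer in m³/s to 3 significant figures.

0.00966 m³/s

12.7 µg/L = 0.0127 mg/L.
Mass balance at complete mixing: C_std·(Q_w + Q_r) = Q_w·C_e + Q_r·C_b.
Rearranging, Q_w = Q_r·(C_std − C_b)/(C_e − C_std) = 1.1·(0.057 − 0.0127) / (5.1 − 0.057) = 0.009663 m³/s.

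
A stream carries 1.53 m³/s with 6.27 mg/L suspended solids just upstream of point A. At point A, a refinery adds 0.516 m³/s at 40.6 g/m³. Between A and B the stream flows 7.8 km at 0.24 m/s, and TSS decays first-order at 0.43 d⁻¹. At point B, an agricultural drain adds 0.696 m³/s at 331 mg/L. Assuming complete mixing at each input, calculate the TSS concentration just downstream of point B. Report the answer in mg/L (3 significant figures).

93.5 mg/L

After input A: C = (1.53·6.27 + 0.516·40.6) / 2.046 = 14.93 mg/L.
Over the 7.8 km reach to input B (t = 3.25e+04 s = 0.3762 d), decay gives C = 14.93·exp(−0.43·0.3762) = 12.7 mg/L.
After input B: C = (2.046·12.7 + 0.696·331) / 2.742 = 93.49 mg/L.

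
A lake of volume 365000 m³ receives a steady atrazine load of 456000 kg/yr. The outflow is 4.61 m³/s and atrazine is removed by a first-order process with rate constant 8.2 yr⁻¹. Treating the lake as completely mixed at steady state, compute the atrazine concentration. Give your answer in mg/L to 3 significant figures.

3.07 mg/L

Outflow Q = 4.61 m³/s × 3.156e+07 s/yr = 1.455e+08 m³/yr.
Steady-state CSTR mass balance: W = Q·C + k·V·C, so C = W/(Q + kV).
Q + kV = 1.455e+08 + 8.2·365000 = 1.485e+08 m³/yr.
C = 456000/1.485e+08 = 0.003071 kg/m³ = 3.071 mg/L.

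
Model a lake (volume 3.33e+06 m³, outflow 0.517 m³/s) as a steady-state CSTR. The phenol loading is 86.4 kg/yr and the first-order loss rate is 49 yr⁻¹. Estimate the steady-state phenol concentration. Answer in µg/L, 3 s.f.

0.481 µg/L

Outflow Q = 0.517 m³/s × 3.156e+07 s/yr = 1.632e+07 m³/yr.
Steady-state CSTR mass balance: W = Q·C + k·V·C, so C = W/(Q + kV).
Q + kV = 1.632e+07 + 49·3.33e+06 = 1.795e+08 m³/yr.
C = 86.4/1.795e+08 = 4.814e-07 kg/m³ = 0.0004814 mg/L = 0.4814 µg/L.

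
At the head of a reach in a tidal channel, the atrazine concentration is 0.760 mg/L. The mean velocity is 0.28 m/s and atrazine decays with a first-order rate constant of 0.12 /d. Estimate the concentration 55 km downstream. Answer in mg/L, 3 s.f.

Travel time t = 55 km / 0.28 m/s = 5.5e+04/0.28 = 1.964e+05 s = 2.273 d.
First-order decay: C = 0.760·exp(−0.12·2.273) = 0.760·0.7612 = 0.5785 mg/L.

0.579 mg/L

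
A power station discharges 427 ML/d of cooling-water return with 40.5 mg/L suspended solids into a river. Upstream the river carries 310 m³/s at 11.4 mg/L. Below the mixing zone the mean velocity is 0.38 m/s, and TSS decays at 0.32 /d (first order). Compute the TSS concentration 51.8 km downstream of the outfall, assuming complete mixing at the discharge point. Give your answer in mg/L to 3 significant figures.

427 ML/d = 4.942 m³/s.
After complete mixing, C₀ = (4.942·40.5 + 310·11.4) / 314.9 = 11.86 mg/L.
Travel time t = 5.18e+04 m / 0.38 m/s = 1.363e+05 s = 1.578 d.
C = 11.86·exp(−0.32·1.578) = 11.86·0.6036 = 7.156 mg/L.

7.16 mg/L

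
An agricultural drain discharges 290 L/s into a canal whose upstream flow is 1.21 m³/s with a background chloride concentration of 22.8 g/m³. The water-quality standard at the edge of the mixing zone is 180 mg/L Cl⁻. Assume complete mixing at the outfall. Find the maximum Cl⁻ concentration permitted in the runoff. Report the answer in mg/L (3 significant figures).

836 mg/L

290 L/s = 0.29 m³/s.
Mass balance: 180·1.5 = 0.29·Cₑ + 1.21·22.8.
Cₑ = (270 − 27.59) / 0.29 = 835.9 mg/L.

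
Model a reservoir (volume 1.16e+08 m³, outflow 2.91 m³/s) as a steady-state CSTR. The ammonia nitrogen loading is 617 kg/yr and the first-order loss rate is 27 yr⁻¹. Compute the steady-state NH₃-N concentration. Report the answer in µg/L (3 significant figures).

0.191 µg/L

Outflow Q = 2.91 m³/s × 3.156e+07 s/yr = 9.183e+07 m³/yr.
Steady-state CSTR mass balance: W = Q·C + k·V·C, so C = W/(Q + kV).
Q + kV = 9.183e+07 + 27·1.16e+08 = 3.224e+09 m³/yr.
C = 617/3.224e+09 = 1.914e-07 kg/m³ = 0.0001914 mg/L = 0.1914 µg/L.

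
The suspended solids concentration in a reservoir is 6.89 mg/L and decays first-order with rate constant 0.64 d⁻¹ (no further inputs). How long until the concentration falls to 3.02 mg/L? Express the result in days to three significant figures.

1.29 d

t = ln(C₀/C)/k = ln(6.89/3.02)/0.64 = 0.8248/0.64 = 1.289 d.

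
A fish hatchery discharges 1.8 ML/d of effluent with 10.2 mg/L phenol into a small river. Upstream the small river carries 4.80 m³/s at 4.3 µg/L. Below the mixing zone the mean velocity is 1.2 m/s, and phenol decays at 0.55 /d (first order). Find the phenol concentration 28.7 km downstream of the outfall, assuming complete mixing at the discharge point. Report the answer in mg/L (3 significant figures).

1.8 ML/d = 0.02083 m³/s.
4.3 µg/L = 0.0043 mg/L.
After complete mixing, C₀ = (0.02083·10.2 + 4.8·0.0043) / 4.821 = 0.04836 mg/L.
Travel time t = 2.87e+04 m / 1.2 m/s = 2.392e+04 s = 0.2768 d.
C = 0.04836·exp(−0.55·0.2768) = 0.04836·0.8588 = 0.04153 mg/L.

0.0415 mg/L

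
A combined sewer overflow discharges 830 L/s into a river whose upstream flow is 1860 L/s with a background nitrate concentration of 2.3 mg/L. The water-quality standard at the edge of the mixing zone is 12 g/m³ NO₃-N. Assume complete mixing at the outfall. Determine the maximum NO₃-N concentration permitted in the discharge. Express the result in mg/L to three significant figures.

33.7 mg/L

830 L/s = 0.83 m³/s.
1860 L/s = 1.86 m³/s.
Mass balance: 12·2.69 = 0.83·Cₑ + 1.86·2.3.
Cₑ = (32.28 − 4.278) / 0.83 = 33.74 mg/L.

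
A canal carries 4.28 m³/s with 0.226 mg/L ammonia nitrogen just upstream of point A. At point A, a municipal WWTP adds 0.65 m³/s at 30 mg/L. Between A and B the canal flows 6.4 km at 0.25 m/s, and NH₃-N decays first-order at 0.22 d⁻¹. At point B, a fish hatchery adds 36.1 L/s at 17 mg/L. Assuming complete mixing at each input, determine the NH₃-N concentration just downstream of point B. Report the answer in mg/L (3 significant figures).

3.98 mg/L

After input A: C = (4.28·0.226 + 0.65·30) / 4.93 = 4.152 mg/L.
Over the 6.4 km reach to input B (t = 2.56e+04 s = 0.2963 d), decay gives C = 4.152·exp(−0.22·0.2963) = 3.89 mg/L.
36.1 L/s = 0.0361 m³/s.
After input B: C = (4.93·3.89 + 0.0361·17) / 4.966 = 3.985 mg/L.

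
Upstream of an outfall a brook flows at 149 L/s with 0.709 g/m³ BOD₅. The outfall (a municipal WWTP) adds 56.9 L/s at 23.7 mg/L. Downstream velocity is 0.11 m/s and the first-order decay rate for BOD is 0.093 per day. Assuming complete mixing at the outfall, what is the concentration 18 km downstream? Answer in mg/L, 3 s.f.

56.9 L/s = 0.0569 m³/s.
149 L/s = 0.149 m³/s.
After complete mixing, C₀ = (0.0569·23.7 + 0.149·0.709) / 0.2059 = 7.063 mg/L.
Travel time t = 1.8e+04 m / 0.11 m/s = 1.636e+05 s = 1.894 d.
C = 7.063·exp(−0.093·1.894) = 7.063·0.8385 = 5.922 mg/L.

5.92 mg/L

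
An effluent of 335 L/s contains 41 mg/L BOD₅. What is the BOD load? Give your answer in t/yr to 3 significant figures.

433 t/yr

335 L/s = 0.335 m³/s.
Mass flux = Q·C = 0.335 m³/s × 41 g/m³ = 13.74 g/s.
= 13.74 g/s × 31.56 = 433.4 t/yr.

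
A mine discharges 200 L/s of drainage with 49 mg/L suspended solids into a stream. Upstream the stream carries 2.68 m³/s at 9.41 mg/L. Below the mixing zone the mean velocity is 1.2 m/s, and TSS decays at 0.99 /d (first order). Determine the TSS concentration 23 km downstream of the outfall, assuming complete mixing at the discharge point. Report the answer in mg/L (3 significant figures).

9.76 mg/L

200 L/s = 0.2 m³/s.
After complete mixing, C₀ = (0.2·49 + 2.68·9.41) / 2.88 = 12.16 mg/L.
Travel time t = 2.3e+04 m / 1.2 m/s = 1.917e+04 s = 0.2218 d.
C = 12.16·exp(−0.99·0.2218) = 12.16·0.8028 = 9.762 mg/L.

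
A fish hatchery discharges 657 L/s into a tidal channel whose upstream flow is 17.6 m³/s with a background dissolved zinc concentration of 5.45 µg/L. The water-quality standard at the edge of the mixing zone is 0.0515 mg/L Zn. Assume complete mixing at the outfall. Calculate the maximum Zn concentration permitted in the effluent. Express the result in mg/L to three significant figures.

1.29 mg/L

657 L/s = 0.657 m³/s.
5.45 µg/L = 0.00545 mg/L.
Mass balance: 0.0515·18.26 = 0.657·Cₑ + 17.6·0.00545.
Cₑ = (0.9402 − 0.09592) / 0.657 = 1.285 mg/L.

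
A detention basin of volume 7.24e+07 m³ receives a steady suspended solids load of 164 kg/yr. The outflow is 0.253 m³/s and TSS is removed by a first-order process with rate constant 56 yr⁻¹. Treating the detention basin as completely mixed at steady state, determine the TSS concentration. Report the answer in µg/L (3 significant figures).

Outflow Q = 0.253 m³/s × 3.156e+07 s/yr = 7.984e+06 m³/yr.
Steady-state CSTR mass balance: W = Q·C + k·V·C, so C = W/(Q + kV).
Q + kV = 7.984e+06 + 56·7.24e+07 = 4.062e+09 m³/yr.
C = 164/4.062e+09 = 4.037e-08 kg/m³ = 4.037e-05 mg/L = 0.04037 µg/L.

0.0404 µg/L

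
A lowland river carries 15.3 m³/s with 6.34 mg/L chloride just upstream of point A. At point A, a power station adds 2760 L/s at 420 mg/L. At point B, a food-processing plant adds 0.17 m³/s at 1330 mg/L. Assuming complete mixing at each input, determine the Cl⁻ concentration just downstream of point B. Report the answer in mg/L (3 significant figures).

81.3 mg/L

2760 L/s = 2.76 m³/s.
After input A: C = (15.3·6.34 + 2.76·420) / 18.06 = 69.56 mg/L.
After input B: C = (18.06·69.56 + 0.17·1330) / 18.23 = 81.31 mg/L.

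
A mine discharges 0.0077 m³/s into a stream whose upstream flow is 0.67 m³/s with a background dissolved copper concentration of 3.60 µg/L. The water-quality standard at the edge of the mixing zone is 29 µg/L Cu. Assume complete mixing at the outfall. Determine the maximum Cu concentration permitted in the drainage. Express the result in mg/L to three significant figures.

2.24 mg/L

3.60 µg/L = 0.0036 mg/L.
29 µg/L = 0.029 mg/L.
Mass balance: 0.029·0.6777 = 0.0077·Cₑ + 0.67·0.0036.
Cₑ = (0.01965 − 0.002412) / 0.0077 = 2.239 mg/L.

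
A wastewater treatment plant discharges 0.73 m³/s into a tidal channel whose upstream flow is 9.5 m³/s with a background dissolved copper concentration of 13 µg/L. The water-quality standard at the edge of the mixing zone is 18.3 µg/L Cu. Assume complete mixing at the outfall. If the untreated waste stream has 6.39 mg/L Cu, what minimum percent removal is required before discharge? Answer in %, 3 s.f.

13 µg/L = 0.013 mg/L.
18.3 µg/L = 0.0183 mg/L.
Mass balance: 0.0183·10.23 = 0.73·Cₑ + 9.5·0.013.
Cₑ = (0.1872 − 0.1235) / 0.73 = 0.08727 mg/L.
Required removal = 1 − 0.08727/6.39 = 98.63 %.

98.6 %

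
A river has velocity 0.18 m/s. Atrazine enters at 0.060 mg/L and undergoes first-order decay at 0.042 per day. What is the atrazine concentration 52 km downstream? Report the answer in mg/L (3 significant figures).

Travel time t = 52 km / 0.18 m/s = 5.2e+04/0.18 = 2.889e+05 s = 3.344 d.
First-order decay: C = 0.060·exp(−0.042·3.344) = 0.060·0.869 = 0.05214 mg/L.

0.0521 mg/L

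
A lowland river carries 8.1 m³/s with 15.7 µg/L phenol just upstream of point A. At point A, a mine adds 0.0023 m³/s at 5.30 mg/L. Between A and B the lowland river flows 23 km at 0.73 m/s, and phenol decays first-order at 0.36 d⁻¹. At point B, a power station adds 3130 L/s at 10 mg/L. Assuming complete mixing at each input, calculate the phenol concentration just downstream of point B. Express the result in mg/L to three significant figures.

15.7 µg/L = 0.0157 mg/L.
After input A: C = (8.1·0.0157 + 0.0023·5.3) / 8.102 = 0.0172 mg/L.
Over the 23 km reach to input B (t = 3.151e+04 s = 0.3647 d), decay gives C = 0.0172·exp(−0.36·0.3647) = 0.01508 mg/L.
3130 L/s = 3.13 m³/s.
After input B: C = (8.102·0.01508 + 3.13·10) / 11.23 = 2.797 mg/L.

2.80 mg/L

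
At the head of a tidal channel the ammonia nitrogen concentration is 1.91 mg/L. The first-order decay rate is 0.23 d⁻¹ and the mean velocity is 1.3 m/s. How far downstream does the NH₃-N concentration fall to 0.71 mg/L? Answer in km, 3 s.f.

483 km

From C = C₀·e^(−kt), t = ln(C₀/C)/k = ln(1.91/0.71)/0.23 = 0.9896/0.23 = 4.303 d.
Distance = v·t = 1.3 m/s × 3.717e+05 s = 4.833e+05 m = 483.3 km.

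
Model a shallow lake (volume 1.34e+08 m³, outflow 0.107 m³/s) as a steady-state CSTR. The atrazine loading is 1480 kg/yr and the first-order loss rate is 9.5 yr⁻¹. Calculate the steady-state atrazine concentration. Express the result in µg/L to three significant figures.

1.16 µg/L

Outflow Q = 0.107 m³/s × 3.156e+07 s/yr = 3.377e+06 m³/yr.
Steady-state CSTR mass balance: W = Q·C + k·V·C, so C = W/(Q + kV).
Q + kV = 3.377e+06 + 9.5·1.34e+08 = 1.276e+09 m³/yr.
C = 1480/1.276e+09 = 1.16e-06 kg/m³ = 0.00116 mg/L = 1.16 µg/L.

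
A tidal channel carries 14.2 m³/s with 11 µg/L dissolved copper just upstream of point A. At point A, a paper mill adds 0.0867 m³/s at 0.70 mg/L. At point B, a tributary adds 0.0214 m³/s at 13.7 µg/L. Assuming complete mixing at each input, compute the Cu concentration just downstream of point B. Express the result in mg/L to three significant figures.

0.0152 mg/L

11 µg/L = 0.011 mg/L.
After input A: C = (14.2·0.011 + 0.0867·0.7) / 14.29 = 0.01518 mg/L.
13.7 µg/L = 0.0137 mg/L.
After input B: C = (14.29·0.01518 + 0.0214·0.0137) / 14.31 = 0.01518 mg/L.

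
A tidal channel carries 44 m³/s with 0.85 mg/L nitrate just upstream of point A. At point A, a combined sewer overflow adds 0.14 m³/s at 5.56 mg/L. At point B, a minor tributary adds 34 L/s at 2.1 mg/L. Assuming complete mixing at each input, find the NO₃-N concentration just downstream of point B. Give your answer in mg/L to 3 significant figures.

After input A: C = (44·0.85 + 0.14·5.56) / 44.14 = 0.8649 mg/L.
34 L/s = 0.034 m³/s.
After input B: C = (44.14·0.8649 + 0.034·2.1) / 44.17 = 0.8659 mg/L.

0.866 mg/L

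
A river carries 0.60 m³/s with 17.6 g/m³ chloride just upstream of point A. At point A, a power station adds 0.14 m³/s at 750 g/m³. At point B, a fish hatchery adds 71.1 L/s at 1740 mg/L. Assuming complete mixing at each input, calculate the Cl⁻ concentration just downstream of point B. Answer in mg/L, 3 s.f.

295 mg/L

After input A: C = (0.6·17.6 + 0.14·750) / 0.74 = 156.2 mg/L.
71.1 L/s = 0.0711 m³/s.
After input B: C = (0.74·156.2 + 0.0711·1740) / 0.8111 = 295 mg/L.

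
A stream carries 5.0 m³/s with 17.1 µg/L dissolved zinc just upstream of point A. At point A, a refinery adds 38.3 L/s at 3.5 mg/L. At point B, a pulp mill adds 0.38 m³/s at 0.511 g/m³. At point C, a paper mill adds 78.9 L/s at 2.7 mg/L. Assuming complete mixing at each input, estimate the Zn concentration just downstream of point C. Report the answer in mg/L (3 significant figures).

17.1 µg/L = 0.0171 mg/L.
38.3 L/s = 0.0383 m³/s.
After input A: C = (5·0.0171 + 0.0383·3.5) / 5.038 = 0.04358 mg/L.
After input B: C = (5.038·0.04358 + 0.38·0.511) / 5.418 = 0.07636 mg/L.
78.9 L/s = 0.0789 m³/s.
After input C: C = (5.418·0.07636 + 0.0789·2.7) / 5.497 = 0.114 mg/L.

0.114 mg/L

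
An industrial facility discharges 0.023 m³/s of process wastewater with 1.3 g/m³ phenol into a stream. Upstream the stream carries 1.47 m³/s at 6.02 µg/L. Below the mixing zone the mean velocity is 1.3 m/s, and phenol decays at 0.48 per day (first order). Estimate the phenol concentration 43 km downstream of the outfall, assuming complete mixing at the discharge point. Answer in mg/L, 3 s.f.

0.0216 mg/L

6.02 µg/L = 0.00602 mg/L.
After complete mixing, C₀ = (0.023·1.3 + 1.47·0.00602) / 1.493 = 0.02595 mg/L.
Travel time t = 4.3e+04 m / 1.3 m/s = 3.308e+04 s = 0.3828 d.
C = 0.02595·exp(−0.48·0.3828) = 0.02595·0.8321 = 0.0216 mg/L.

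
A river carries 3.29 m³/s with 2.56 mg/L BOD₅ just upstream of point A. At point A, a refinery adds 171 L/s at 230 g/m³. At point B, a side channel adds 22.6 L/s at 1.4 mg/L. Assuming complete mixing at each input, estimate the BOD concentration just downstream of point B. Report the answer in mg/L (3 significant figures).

171 L/s = 0.171 m³/s.
After input A: C = (3.29·2.56 + 0.171·230) / 3.461 = 13.8 mg/L.
22.6 L/s = 0.0226 m³/s.
After input B: C = (3.461·13.8 + 0.0226·1.4) / 3.484 = 13.72 mg/L.

13.7 mg/L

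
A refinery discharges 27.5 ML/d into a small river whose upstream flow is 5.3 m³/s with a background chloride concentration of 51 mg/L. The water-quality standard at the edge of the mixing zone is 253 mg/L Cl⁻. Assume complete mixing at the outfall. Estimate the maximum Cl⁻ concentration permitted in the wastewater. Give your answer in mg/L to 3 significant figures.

3620 mg/L

27.5 ML/d = 0.3183 m³/s.
Mass balance: 253·5.618 = 0.3183·Cₑ + 5.3·51.
Cₑ = (1421 − 270.3) / 0.3183 = 3617 mg/L.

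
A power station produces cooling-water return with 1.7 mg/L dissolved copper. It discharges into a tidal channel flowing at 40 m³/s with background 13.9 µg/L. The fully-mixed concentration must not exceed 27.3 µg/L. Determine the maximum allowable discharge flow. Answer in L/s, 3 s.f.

13.9 µg/L = 0.0139 mg/L.
27.3 µg/L = 0.0273 mg/L.
Mass balance at complete mixing: C_std·(Q_w + Q_r) = Q_w·C_e + Q_r·C_b.
Rearranging, Q_w = Q_r·(C_std − C_b)/(C_e − C_std) = 40·(0.0273 − 0.0139) / (1.7 − 0.0273) = 0.3204 m³/s.
= 320.4 L/s.

320 L/s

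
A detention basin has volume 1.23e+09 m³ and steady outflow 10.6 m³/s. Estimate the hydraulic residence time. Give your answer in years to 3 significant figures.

3.68 yr

Q = 10.6 m³/s × 3.156e+07 s/yr = 3.345e+08 m³/yr.
Hydraulic residence time τ = V/Q = 1.23e+09/3.345e+08 = 3.677 yr.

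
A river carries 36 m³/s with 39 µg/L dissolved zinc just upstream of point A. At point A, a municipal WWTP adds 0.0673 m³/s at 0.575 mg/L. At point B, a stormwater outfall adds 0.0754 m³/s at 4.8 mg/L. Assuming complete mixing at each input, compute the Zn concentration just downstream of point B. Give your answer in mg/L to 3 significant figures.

0.0499 mg/L

39 µg/L = 0.039 mg/L.
After input A: C = (36·0.039 + 0.0673·0.575) / 36.07 = 0.04 mg/L.
After input B: C = (36.07·0.04 + 0.0754·4.8) / 36.14 = 0.04993 mg/L.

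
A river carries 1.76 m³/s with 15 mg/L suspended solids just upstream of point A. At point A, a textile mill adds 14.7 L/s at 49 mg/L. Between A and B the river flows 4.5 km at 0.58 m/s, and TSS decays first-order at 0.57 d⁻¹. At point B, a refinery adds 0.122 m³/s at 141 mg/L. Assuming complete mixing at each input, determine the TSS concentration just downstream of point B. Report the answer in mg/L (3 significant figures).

14.7 L/s = 0.0147 m³/s.
After input A: C = (1.76·15 + 0.0147·49) / 1.775 = 15.28 mg/L.
Over the 4.5 km reach to input B (t = 7759 s = 0.0898 d), decay gives C = 15.28·exp(−0.57·0.0898) = 14.52 mg/L.
After input B: C = (1.775·14.52 + 0.122·141) / 1.897 = 22.65 mg/L.

22.7 mg/L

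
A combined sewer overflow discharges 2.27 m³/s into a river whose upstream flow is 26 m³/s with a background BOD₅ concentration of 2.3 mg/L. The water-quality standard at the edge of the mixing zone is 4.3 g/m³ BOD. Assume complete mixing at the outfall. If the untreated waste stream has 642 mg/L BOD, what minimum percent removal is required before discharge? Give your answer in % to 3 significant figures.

Mass balance: 4.3·28.27 = 2.27·Cₑ + 26·2.3.
Cₑ = (121.6 − 59.8) / 2.27 = 27.21 mg/L.
Required removal = 1 − 27.21/642 = 95.76 %.

95.8 %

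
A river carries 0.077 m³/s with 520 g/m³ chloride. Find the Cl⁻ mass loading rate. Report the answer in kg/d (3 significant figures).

Mass flux = Q·C = 0.077 m³/s × 520 g/m³ = 40.04 g/s.
= 40.04 g/s × 86.4 = 3459 kg/d.

3460 kg/d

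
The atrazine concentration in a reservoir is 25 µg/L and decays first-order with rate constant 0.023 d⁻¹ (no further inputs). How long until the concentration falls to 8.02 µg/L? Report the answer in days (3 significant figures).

49.4 d

t = ln(C₀/C)/k = ln(25/8.02)/0.023 = 1.137/0.023 = 49.43 d.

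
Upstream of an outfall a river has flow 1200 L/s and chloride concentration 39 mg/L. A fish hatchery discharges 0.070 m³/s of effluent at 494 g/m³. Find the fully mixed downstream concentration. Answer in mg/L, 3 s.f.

64.1 mg/L

1200 L/s = 1.2 m³/s.
Flow-weighted mixing gives C = (0.07·494 + 1.2·39) / (0.07 + 1.2) = 81.38/1.27 = 64.08 mg/L.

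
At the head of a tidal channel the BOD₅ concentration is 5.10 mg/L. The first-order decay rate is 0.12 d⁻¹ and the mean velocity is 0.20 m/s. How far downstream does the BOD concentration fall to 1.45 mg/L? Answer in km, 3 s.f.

181 km

From C = C₀·e^(−kt), t = ln(C₀/C)/k = ln(5.10/1.45)/0.12 = 1.258/0.12 = 10.48 d.
Distance = v·t = 0.20 m/s × 9.055e+05 s = 1.811e+05 m = 181.1 km.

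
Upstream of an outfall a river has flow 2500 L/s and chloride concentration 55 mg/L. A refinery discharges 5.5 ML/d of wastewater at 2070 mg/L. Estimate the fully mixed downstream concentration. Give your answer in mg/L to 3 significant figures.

5.5 ML/d = 0.06366 m³/s.
2500 L/s = 2.5 m³/s.
Conservation of mass across the mixing zone: C = (0.06366·2070 + 2.5·55) / (0.06366 + 2.5) = 269.3/2.564 = 105 mg/L.

105 mg/L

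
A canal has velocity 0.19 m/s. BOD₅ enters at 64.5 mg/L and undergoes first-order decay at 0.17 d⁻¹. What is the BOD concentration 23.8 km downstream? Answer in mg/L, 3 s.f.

Travel time t = 23.8 km / 0.19 m/s = 2.38e+04/0.19 = 1.253e+05 s = 1.45 d.
First-order decay: C = 64.5·exp(−0.17·1.45) = 64.5·0.7816 = 50.41 mg/L.

50.4 mg/L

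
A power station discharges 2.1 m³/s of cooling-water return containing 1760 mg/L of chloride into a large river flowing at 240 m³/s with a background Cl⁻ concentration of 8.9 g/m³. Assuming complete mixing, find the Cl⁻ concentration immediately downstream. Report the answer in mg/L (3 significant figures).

24.1 mg/L

Flow-weighted mixing gives C = (2.1·1760 + 240·8.9) / (2.1 + 240) = 5832/242.1 = 24.09 mg/L.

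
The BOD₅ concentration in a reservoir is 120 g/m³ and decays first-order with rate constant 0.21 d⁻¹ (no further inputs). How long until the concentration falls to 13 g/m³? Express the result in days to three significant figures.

t = ln(C₀/C)/k = ln(120/13)/0.21 = 2.223/0.21 = 10.58 d.

10.6 d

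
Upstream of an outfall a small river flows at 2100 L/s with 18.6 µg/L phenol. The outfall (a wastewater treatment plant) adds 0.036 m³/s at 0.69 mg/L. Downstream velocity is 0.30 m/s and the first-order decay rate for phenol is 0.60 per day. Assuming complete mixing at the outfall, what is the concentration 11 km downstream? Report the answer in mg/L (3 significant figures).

0.0232 mg/L

2100 L/s = 2.1 m³/s.
18.6 µg/L = 0.0186 mg/L.
After complete mixing, C₀ = (0.036·0.69 + 2.1·0.0186) / 2.136 = 0.02992 mg/L.
Travel time t = 1.1e+04 m / 0.30 m/s = 3.667e+04 s = 0.4244 d.
C = 0.02992·exp(−0.60·0.4244) = 0.02992·0.7752 = 0.02319 mg/L.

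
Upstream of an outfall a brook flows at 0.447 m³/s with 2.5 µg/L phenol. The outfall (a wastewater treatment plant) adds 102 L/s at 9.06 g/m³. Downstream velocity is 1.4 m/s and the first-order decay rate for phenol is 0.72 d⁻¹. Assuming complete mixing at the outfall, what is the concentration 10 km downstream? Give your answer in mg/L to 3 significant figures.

102 L/s = 0.102 m³/s.
2.5 µg/L = 0.0025 mg/L.
After complete mixing, C₀ = (0.102·9.06 + 0.447·0.0025) / 0.549 = 1.685 mg/L.
Travel time t = 1e+04 m / 1.4 m/s = 7143 s = 0.08267 d.
C = 1.685·exp(−0.72·0.08267) = 1.685·0.9422 = 1.588 mg/L.

1.59 mg/L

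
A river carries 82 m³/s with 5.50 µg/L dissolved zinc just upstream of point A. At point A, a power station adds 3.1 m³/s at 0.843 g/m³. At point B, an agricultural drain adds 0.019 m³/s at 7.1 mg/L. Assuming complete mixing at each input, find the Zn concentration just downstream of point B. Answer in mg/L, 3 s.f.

5.50 µg/L = 0.0055 mg/L.
After input A: C = (82·0.0055 + 3.1·0.843) / 85.1 = 0.03601 mg/L.
After input B: C = (85.1·0.03601 + 0.019·7.1) / 85.12 = 0.03759 mg/L.

0.0376 mg/L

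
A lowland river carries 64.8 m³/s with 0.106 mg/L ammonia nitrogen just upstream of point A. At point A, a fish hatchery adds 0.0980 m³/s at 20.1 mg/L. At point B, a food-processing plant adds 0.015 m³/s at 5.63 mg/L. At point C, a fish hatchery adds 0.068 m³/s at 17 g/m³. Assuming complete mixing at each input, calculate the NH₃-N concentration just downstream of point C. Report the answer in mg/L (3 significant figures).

After input A: C = (64.8·0.106 + 0.098·20.1) / 64.9 = 0.1362 mg/L.
After input B: C = (64.9·0.1362 + 0.015·5.63) / 64.91 = 0.1375 mg/L.
After input C: C = (64.91·0.1375 + 0.068·17) / 64.98 = 0.1551 mg/L.

0.155 mg/L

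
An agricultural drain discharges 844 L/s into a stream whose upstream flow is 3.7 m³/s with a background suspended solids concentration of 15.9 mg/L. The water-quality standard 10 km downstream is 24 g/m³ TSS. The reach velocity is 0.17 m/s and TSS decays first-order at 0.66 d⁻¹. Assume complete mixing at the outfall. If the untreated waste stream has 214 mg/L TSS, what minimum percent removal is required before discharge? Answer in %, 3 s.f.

37.9 %

844 L/s = 0.844 m³/s.
Travel time to the compliance point: t = 1e+04/0.17 = 5.882e+04 s = 0.6808 d; decay factor exp(−0.66·0.6808) = 0.638.
So the concentration just after mixing may be at most 24/0.638 = 37.61 mg/L.
Mass balance: 37.61·4.544 = 0.844·Cₑ + 3.7·15.9.
Cₑ = (170.9 − 58.83) / 0.844 = 132.8 mg/L.
Required removal = 1 − 132.8/214 = 37.94 %.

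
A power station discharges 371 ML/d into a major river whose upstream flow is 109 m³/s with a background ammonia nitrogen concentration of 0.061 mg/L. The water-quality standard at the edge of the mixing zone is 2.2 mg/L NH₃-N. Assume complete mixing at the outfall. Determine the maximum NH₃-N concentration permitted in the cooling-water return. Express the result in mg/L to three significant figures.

56.5 mg/L

371 ML/d = 4.294 m³/s.
Mass balance: 2.2·113.3 = 4.294·Cₑ + 109·0.061.
Cₑ = (249.2 − 6.649) / 4.294 = 56.5 mg/L.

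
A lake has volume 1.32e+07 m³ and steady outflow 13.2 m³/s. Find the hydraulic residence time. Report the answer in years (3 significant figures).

0.0317 yr

Q = 13.2 m³/s × 3.156e+07 s/yr = 4.166e+08 m³/yr.
Hydraulic residence time τ = V/Q = 1.32e+07/4.166e+08 = 0.03169 yr.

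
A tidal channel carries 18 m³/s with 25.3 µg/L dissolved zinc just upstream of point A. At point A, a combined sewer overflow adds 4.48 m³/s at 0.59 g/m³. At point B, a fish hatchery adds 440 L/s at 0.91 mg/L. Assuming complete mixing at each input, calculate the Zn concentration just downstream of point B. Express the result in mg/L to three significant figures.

25.3 µg/L = 0.0253 mg/L.
After input A: C = (18·0.0253 + 4.48·0.59) / 22.48 = 0.1378 mg/L.
440 L/s = 0.44 m³/s.
After input B: C = (22.48·0.1378 + 0.44·0.91) / 22.92 = 0.1527 mg/L.

0.153 mg/L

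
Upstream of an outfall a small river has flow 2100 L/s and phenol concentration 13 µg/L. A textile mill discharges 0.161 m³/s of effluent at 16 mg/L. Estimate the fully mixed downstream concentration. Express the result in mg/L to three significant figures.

1.15 mg/L

2100 L/s = 2.1 m³/s.
13 µg/L = 0.013 mg/L.
Flow-weighted mixing gives C = (0.161·16 + 2.1·0.013) / (0.161 + 2.1) = 2.603/2.261 = 1.151 mg/L.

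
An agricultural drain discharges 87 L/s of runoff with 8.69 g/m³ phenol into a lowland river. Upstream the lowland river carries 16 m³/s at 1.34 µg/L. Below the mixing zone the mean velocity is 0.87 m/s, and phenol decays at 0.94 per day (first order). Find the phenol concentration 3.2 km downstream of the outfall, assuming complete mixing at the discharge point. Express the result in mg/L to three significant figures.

87 L/s = 0.087 m³/s.
1.34 µg/L = 0.00134 mg/L.
After complete mixing, C₀ = (0.087·8.69 + 16·0.00134) / 16.09 = 0.04833 mg/L.
Travel time t = 3200 m / 0.87 m/s = 3678 s = 0.04257 d.
C = 0.04833·exp(−0.94·0.04257) = 0.04833·0.9608 = 0.04643 mg/L.

0.0464 mg/L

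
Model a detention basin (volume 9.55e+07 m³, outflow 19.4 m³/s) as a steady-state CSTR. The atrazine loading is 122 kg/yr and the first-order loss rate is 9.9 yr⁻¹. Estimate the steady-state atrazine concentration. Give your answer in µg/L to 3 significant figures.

0.0783 µg/L

Outflow Q = 19.4 m³/s × 3.156e+07 s/yr = 6.122e+08 m³/yr.
Steady-state CSTR mass balance: W = Q·C + k·V·C, so C = W/(Q + kV).
Q + kV = 6.122e+08 + 9.9·9.55e+07 = 1.558e+09 m³/yr.
C = 122/1.558e+09 = 7.832e-08 kg/m³ = 7.832e-05 mg/L = 0.07832 µg/L.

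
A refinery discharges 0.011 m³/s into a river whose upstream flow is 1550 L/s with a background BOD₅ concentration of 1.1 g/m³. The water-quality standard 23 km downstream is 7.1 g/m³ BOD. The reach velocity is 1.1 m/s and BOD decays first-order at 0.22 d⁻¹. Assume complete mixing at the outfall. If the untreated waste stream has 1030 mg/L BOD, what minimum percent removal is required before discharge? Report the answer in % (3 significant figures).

1550 L/s = 1.55 m³/s.
Travel time to the compliance point: t = 2.3e+04/1.1 = 2.091e+04 s = 0.242 d; decay factor exp(−0.22·0.242) = 0.9482.
So the concentration just after mixing may be at most 7.1/0.9482 = 7.488 mg/L.
Mass balance: 7.488·1.561 = 0.011·Cₑ + 1.55·1.1.
Cₑ = (11.69 − 1.705) / 0.011 = 907.7 mg/L.
Required removal = 1 − 907.7/1030 = 11.88 %.

11.9 %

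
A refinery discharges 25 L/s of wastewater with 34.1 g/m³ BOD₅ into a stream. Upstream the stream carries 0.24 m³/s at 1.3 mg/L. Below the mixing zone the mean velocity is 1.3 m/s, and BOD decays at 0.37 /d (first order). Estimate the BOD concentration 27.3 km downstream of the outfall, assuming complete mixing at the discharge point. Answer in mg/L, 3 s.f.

25 L/s = 0.025 m³/s.
After complete mixing, C₀ = (0.025·34.1 + 0.24·1.3) / 0.265 = 4.394 mg/L.
Travel time t = 2.73e+04 m / 1.3 m/s = 2.1e+04 s = 0.2431 d.
C = 4.394·exp(−0.37·0.2431) = 4.394·0.914 = 4.016 mg/L.

4.02 mg/L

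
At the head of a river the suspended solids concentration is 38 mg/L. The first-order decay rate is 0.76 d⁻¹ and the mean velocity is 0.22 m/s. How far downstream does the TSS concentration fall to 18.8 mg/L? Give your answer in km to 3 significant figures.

From C = C₀·e^(−kt), t = ln(C₀/C)/k = ln(38/18.8)/0.76 = 0.7037/0.76 = 0.926 d.
Distance = v·t = 0.22 m/s × 8e+04 s = 1.76e+04 m = 17.6 km.

17.6 km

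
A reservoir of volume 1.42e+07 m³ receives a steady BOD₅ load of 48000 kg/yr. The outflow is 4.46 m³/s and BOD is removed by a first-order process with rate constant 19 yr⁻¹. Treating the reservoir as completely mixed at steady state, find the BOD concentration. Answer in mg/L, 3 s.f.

0.117 mg/L

Outflow Q = 4.46 m³/s × 3.156e+07 s/yr = 1.407e+08 m³/yr.
Steady-state CSTR mass balance: W = Q·C + k·V·C, so C = W/(Q + kV).
Q + kV = 1.407e+08 + 19·1.42e+07 = 4.105e+08 m³/yr.
C = 48000/4.105e+08 = 0.0001169 kg/m³ = 0.1169 mg/L.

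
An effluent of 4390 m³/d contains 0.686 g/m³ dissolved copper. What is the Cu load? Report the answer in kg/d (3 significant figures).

4390 m³/d = 0.05081 m³/s.
Mass flux = Q·C = 0.05081 m³/s × 0.686 g/m³ = 0.03486 g/s.
= 0.03486 g/s × 86.4 = 3.012 kg/d.

3.01 kg/d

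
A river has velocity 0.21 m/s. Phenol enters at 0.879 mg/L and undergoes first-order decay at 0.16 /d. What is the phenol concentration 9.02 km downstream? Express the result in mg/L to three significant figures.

Travel time t = 9.02 km / 0.21 m/s = 9020/0.21 = 4.295e+04 s = 0.4971 d.
First-order decay: C = 0.879·exp(−0.16·0.4971) = 0.879·0.9235 = 0.8118 mg/L.

0.812 mg/L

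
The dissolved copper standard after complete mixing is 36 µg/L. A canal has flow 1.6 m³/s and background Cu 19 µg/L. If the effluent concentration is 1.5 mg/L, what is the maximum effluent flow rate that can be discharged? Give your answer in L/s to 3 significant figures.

19 µg/L = 0.019 mg/L.
36 µg/L = 0.036 mg/L.
Mass balance at complete mixing: C_std·(Q_w + Q_r) = Q_w·C_e + Q_r·C_b.
Rearranging, Q_w = Q_r·(C_std − C_b)/(C_e − C_std) = 1.6·(0.036 − 0.019) / (1.5 − 0.036) = 0.01858 m³/s.
= 18.58 L/s.

18.6 L/s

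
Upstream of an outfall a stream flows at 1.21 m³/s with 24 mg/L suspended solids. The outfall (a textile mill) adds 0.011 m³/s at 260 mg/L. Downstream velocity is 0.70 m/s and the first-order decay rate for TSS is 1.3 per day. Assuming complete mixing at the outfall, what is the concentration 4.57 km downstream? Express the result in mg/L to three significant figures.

23.7 mg/L

After complete mixing, C₀ = (0.011·260 + 1.21·24) / 1.221 = 26.13 mg/L.
Travel time t = 4570 m / 0.70 m/s = 6529 s = 0.07556 d.
C = 26.13·exp(−1.3·0.07556) = 26.13·0.9064 = 23.68 mg/L.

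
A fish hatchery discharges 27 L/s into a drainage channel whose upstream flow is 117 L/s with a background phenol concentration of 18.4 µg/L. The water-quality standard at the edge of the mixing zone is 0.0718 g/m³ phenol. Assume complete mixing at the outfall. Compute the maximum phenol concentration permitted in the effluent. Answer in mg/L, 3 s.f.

0.303 mg/L

27 L/s = 0.027 m³/s.
117 L/s = 0.117 m³/s.
18.4 µg/L = 0.0184 mg/L.
Mass balance: 0.0718·0.144 = 0.027·Cₑ + 0.117·0.0184.
Cₑ = (0.01034 − 0.002153) / 0.027 = 0.3032 mg/L.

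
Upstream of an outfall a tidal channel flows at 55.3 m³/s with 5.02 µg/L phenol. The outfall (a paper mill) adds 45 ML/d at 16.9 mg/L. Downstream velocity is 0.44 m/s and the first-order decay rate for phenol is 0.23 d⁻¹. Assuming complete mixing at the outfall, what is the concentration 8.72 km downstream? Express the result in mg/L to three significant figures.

0.154 mg/L

45 ML/d = 0.5208 m³/s.
5.02 µg/L = 0.00502 mg/L.
After complete mixing, C₀ = (0.5208·16.9 + 55.3·0.00502) / 55.82 = 0.1627 mg/L.
Travel time t = 8720 m / 0.44 m/s = 1.982e+04 s = 0.2294 d.
C = 0.1627·exp(−0.23·0.2294) = 0.1627·0.9486 = 0.1543 mg/L.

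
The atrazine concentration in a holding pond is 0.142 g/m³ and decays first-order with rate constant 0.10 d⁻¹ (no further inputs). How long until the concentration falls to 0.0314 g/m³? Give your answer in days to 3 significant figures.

t = ln(C₀/C)/k = ln(0.142/0.0314)/0.10 = 1.509/0.10 = 15.09 d.

15.1 d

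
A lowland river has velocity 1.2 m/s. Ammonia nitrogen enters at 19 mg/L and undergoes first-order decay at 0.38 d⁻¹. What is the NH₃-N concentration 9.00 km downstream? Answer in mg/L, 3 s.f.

18.4 mg/L

Travel time t = 9.00 km / 1.2 m/s = 9000/1.2 = 7500 s = 0.08681 d.
First-order decay: C = 19·exp(−0.38·0.08681) = 19·0.9676 = 18.38 mg/L.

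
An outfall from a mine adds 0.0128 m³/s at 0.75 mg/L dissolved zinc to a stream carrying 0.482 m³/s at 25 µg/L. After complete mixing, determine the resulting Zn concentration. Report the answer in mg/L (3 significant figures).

0.0438 mg/L

25 µg/L = 0.025 mg/L.
Conservation of mass across the mixing zone: C = (0.0128·0.75 + 0.482·0.025) / (0.0128 + 0.482) = 0.02165/0.4948 = 0.04376 mg/L.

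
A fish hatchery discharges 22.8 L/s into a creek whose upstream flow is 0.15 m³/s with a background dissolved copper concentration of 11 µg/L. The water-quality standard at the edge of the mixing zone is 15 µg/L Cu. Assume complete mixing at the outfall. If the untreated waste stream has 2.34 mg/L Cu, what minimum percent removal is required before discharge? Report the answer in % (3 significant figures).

22.8 L/s = 0.0228 m³/s.
11 µg/L = 0.011 mg/L.
15 µg/L = 0.015 mg/L.
Mass balance: 0.015·0.1728 = 0.0228·Cₑ + 0.15·0.011.
Cₑ = (0.002592 − 0.00165) / 0.0228 = 0.04132 mg/L.
Required removal = 1 − 0.04132/2.34 = 98.23 %.

98.2 %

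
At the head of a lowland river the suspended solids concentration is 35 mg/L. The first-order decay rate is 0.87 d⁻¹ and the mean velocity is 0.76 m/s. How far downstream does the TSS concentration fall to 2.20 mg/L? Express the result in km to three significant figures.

209 km

From C = C₀·e^(−kt), t = ln(C₀/C)/k = ln(35/2.20)/0.87 = 2.767/0.87 = 3.18 d.
Distance = v·t = 0.76 m/s × 2.748e+05 s = 2.088e+05 m = 208.8 km.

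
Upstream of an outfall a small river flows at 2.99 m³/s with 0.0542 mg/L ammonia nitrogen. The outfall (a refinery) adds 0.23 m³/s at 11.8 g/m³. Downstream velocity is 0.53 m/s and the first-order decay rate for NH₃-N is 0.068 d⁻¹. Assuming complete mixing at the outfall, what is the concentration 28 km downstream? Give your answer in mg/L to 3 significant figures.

After complete mixing, C₀ = (0.23·11.8 + 2.99·0.0542) / 3.22 = 0.8932 mg/L.
Travel time t = 2.8e+04 m / 0.53 m/s = 5.283e+04 s = 0.6115 d.
C = 0.8932·exp(−0.068·0.6115) = 0.8932·0.9593 = 0.8568 mg/L.

0.857 mg/L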